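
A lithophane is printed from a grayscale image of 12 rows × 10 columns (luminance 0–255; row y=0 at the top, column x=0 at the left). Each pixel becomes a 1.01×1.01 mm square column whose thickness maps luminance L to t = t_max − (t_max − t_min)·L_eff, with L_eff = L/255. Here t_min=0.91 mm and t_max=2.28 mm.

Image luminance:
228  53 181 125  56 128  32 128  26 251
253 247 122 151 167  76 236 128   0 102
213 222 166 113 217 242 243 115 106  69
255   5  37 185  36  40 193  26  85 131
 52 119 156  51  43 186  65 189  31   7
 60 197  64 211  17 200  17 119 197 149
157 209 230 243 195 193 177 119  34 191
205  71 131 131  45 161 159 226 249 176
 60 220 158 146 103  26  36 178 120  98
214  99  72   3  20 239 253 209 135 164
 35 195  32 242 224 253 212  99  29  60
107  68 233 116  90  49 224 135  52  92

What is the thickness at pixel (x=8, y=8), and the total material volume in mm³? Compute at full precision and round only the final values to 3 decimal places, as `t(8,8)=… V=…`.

t(8,8)=1.635 V=191.844

span = t_max - t_min = 2.28 - 0.91 = 1.370
L(8,8) = 120, L_eff = 120/255 = 0.470588
t(8,8) = 2.28 - 1.370·0.470588 = 1.635
Σt over all 12·10 pixels = 1598541/8500 ≈ 188.0636471
V = pitch²·Σt = 1.01²·1598541/8500 = 191.844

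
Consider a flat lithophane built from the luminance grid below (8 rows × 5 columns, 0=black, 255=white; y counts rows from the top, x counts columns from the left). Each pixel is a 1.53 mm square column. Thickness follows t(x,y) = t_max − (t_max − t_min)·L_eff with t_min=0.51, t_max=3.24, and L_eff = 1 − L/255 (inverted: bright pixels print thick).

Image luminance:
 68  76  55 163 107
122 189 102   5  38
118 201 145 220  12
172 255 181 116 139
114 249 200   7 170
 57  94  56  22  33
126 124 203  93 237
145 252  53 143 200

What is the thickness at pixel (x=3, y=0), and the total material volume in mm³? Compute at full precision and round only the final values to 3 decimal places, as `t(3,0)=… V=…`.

span = t_max - t_min = 3.24 - 0.51 = 2.730
L(3,0) = 163, L_eff = 1 - 163/255 = 0.360784 (inverted)
t(3,0) = 3.24 - 2.730·0.360784 = 2.255
Σt over all 8·5 pixels = 317021/4250 ≈ 74.5931765
V = pitch²·Σt = 1.53²·317021/4250 = 174.615

t(3,0)=2.255 V=174.615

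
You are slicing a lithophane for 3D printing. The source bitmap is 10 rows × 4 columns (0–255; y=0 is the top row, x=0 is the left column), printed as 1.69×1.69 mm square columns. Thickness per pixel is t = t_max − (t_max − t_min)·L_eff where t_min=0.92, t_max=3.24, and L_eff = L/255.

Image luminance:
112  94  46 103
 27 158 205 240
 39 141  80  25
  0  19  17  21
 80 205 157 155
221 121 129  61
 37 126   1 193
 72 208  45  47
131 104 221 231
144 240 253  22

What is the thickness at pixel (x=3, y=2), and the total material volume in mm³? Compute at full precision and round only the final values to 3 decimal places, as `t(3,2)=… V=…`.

span = t_max - t_min = 3.24 - 0.92 = 2.320
L(3,2) = 25, L_eff = 25/255 = 0.098039
t(3,2) = 3.24 - 2.320·0.098039 = 3.013
Σt over all 10·4 pixels = 563402/6375 ≈ 88.3767843
V = pitch²·Σt = 1.69²·563402/6375 = 252.413

t(3,2)=3.013 V=252.413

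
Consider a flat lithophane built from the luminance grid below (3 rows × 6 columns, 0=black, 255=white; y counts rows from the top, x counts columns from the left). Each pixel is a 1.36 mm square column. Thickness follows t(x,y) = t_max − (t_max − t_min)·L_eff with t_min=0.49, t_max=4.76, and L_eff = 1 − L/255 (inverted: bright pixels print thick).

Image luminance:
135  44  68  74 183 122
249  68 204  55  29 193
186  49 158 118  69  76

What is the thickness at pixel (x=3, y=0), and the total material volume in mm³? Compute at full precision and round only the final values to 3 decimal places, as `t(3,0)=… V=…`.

span = t_max - t_min = 4.76 - 0.49 = 4.270
L(3,0) = 74, L_eff = 1 - 74/255 = 0.709804 (inverted)
t(3,0) = 4.76 - 4.270·0.709804 = 1.729
Σt over all 3·6 pixels = 111307/2550 ≈ 43.6498039
V = pitch²·Σt = 1.36²·111307/2550 = 80.735

t(3,0)=1.729 V=80.735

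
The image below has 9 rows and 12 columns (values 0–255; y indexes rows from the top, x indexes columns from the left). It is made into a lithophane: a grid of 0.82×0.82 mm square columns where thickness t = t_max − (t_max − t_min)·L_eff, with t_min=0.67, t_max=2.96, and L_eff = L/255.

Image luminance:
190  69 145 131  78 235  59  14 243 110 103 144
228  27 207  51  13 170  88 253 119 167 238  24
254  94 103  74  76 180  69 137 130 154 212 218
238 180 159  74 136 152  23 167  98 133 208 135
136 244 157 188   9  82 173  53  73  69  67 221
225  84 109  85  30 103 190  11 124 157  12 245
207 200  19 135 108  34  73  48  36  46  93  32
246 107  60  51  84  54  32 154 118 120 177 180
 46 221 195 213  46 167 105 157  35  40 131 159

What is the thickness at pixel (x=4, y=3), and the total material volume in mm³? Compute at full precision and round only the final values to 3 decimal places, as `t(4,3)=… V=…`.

t(4,3)=1.739 V=134.726

span = t_max - t_min = 2.96 - 0.67 = 2.290
L(4,3) = 136, L_eff = 136/255 = 0.533333
t(4,3) = 2.96 - 2.290·0.533333 = 1.739
Σt over all 9·12 pixels = 2554673/12750 ≈ 200.3665098
V = pitch²·Σt = 0.82²·2554673/12750 = 134.726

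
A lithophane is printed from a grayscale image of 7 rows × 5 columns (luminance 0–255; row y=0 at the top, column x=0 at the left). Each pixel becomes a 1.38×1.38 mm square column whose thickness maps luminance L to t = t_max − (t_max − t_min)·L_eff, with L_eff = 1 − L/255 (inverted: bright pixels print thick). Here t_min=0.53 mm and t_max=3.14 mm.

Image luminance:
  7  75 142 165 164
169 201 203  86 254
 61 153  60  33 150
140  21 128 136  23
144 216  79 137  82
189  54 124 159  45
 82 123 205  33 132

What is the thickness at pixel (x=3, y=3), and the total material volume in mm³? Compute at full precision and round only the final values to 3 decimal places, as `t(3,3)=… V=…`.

t(3,3)=1.922 V=116.706

span = t_max - t_min = 3.14 - 0.53 = 2.610
L(3,3) = 136, L_eff = 1 - 136/255 = 0.466667 (inverted)
t(3,3) = 3.14 - 2.610·0.466667 = 1.922
Σt over all 7·5 pixels = 5209/85 ≈ 61.2823529
V = pitch²·Σt = 1.38²·5209/85 = 116.706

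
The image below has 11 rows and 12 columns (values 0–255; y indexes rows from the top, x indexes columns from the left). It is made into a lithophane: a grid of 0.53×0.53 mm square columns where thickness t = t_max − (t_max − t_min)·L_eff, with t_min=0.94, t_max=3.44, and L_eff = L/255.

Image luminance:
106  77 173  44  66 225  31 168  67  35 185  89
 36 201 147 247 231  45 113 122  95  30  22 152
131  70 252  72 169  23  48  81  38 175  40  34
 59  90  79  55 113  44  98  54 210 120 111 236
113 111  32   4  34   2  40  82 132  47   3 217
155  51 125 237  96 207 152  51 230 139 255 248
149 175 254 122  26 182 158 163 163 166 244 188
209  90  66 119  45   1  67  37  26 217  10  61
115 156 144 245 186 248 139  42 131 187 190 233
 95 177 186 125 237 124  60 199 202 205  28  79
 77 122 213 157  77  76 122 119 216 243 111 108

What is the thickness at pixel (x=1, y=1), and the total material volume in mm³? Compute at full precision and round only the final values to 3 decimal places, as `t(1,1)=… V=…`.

span = t_max - t_min = 3.44 - 0.94 = 2.500
L(1,1) = 201, L_eff = 201/255 = 0.788235
t(1,1) = 3.44 - 2.500·0.788235 = 1.469
Σt over all 11·12 pixels = 22156/75 ≈ 295.4133333
V = pitch²·Σt = 0.53²·22156/75 = 82.982

t(1,1)=1.469 V=82.982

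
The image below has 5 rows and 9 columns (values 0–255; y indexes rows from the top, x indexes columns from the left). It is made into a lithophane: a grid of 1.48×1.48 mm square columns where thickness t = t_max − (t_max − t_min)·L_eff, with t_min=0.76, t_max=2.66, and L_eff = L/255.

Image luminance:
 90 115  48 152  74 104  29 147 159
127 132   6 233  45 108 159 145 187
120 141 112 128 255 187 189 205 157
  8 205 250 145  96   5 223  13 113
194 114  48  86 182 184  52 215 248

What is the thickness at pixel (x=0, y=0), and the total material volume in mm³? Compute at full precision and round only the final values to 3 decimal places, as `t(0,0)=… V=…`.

span = t_max - t_min = 2.66 - 0.76 = 1.900
L(0,0) = 90, L_eff = 90/255 = 0.352941
t(0,0) = 2.66 - 1.900·0.352941 = 1.989
Σt over all 5·9 pixels = 19247/255 ≈ 75.4784314
V = pitch²·Σt = 1.48²·19247/255 = 165.328

t(0,0)=1.989 V=165.328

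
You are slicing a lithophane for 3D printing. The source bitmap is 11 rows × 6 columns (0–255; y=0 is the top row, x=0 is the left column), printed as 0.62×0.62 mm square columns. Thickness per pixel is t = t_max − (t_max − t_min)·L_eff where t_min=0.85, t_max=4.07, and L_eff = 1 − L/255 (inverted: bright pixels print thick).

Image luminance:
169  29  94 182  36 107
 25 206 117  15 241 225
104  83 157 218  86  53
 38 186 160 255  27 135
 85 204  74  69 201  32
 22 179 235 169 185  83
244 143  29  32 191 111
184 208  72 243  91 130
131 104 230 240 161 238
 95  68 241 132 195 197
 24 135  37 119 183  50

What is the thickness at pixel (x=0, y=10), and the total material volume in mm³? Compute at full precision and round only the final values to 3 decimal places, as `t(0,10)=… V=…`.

t(0,10)=1.153 V=64.008

span = t_max - t_min = 4.07 - 0.85 = 3.220
L(0,10) = 24, L_eff = 1 - 24/255 = 0.905882 (inverted)
t(0,10) = 4.07 - 3.220·0.905882 = 1.153
Σt over all 11·6 pixels = 2123059/12750 ≈ 166.5144314
V = pitch²·Σt = 0.62²·2123059/12750 = 64.008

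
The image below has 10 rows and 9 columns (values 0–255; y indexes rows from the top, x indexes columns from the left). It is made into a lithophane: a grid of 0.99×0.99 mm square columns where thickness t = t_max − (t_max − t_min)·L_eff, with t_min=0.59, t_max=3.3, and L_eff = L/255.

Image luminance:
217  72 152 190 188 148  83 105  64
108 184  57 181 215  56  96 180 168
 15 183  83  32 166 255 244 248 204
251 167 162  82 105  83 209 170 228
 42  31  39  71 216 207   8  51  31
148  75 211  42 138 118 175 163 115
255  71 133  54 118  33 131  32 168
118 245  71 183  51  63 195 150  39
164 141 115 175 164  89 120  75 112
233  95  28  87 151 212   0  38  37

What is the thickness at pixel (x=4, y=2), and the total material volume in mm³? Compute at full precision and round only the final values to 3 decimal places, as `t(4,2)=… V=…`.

span = t_max - t_min = 3.3 - 0.59 = 2.710
L(4,2) = 166, L_eff = 166/255 = 0.650980
t(4,2) = 3.3 - 2.710·0.650980 = 1.536
Σt over all 10·9 pixels = 2245031/12750 ≈ 176.0808627
V = pitch²·Σt = 0.99²·2245031/12750 = 172.577

t(4,2)=1.536 V=172.577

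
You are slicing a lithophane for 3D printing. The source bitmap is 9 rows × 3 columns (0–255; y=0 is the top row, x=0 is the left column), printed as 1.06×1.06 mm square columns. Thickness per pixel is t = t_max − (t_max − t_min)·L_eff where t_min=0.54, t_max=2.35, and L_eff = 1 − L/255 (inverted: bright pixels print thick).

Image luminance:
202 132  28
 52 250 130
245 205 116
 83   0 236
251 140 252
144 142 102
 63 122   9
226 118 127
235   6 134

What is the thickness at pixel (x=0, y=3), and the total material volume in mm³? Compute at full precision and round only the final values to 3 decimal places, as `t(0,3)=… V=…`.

t(0,3)=1.129 V=46.290

span = t_max - t_min = 2.35 - 0.54 = 1.810
L(0,3) = 83, L_eff = 1 - 83/255 = 0.674510 (inverted)
t(0,3) = 2.35 - 1.810·0.674510 = 1.129
Σt over all 9·3 pixels = 17509/425 ≈ 41.1976471
V = pitch²·Σt = 1.06²·17509/425 = 46.290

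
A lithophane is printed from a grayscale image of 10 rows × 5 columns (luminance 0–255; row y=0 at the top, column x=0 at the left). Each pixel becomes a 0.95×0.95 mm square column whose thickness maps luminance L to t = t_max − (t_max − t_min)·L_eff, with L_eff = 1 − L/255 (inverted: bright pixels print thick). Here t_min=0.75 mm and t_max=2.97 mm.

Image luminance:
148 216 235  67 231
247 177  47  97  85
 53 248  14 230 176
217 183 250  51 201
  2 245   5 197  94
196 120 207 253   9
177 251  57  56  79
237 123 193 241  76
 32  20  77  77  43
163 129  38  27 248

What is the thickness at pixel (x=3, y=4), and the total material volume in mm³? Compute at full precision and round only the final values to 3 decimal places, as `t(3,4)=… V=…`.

span = t_max - t_min = 2.97 - 0.75 = 2.220
L(3,4) = 197, L_eff = 1 - 197/255 = 0.227451 (inverted)
t(3,4) = 2.97 - 2.220·0.227451 = 2.465
Σt over all 10·5 pixels = 41264/425 ≈ 97.0917647
V = pitch²·Σt = 0.95²·41264/425 = 87.625

t(3,4)=2.465 V=87.625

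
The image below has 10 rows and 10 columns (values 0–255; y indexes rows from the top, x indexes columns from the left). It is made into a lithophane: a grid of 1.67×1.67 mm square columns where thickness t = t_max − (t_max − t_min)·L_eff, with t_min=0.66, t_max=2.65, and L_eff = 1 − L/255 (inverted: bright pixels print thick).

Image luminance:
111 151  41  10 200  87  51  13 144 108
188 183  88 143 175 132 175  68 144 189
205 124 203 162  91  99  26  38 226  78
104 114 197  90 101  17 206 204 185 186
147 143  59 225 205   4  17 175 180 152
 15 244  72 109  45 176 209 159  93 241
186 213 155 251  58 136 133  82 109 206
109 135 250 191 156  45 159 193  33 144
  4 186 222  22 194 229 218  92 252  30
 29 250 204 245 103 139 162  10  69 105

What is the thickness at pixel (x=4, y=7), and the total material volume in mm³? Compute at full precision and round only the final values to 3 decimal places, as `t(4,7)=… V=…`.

span = t_max - t_min = 2.65 - 0.66 = 1.990
L(4,7) = 156, L_eff = 1 - 156/255 = 0.388235 (inverted)
t(4,7) = 2.65 - 1.990·0.388235 = 1.877
Σt over all 10·10 pixels = 1089191/6375 ≈ 170.8534902
V = pitch²·Σt = 1.67²·1089191/6375 = 476.493

t(4,7)=1.877 V=476.493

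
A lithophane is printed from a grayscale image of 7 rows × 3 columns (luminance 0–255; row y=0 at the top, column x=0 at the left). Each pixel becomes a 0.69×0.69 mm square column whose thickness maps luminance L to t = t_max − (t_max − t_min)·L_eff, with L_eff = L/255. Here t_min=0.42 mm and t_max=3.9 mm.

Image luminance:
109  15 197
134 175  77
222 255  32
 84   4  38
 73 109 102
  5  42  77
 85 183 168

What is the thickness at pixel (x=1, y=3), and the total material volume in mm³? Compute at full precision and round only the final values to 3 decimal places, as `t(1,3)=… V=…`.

span = t_max - t_min = 3.9 - 0.42 = 3.480
L(1,3) = 4, L_eff = 4/255 = 0.015686
t(1,3) = 3.9 - 3.480·0.015686 = 3.845
Σt over all 7·3 pixels = 221287/4250 ≈ 52.0675294
V = pitch²·Σt = 0.69²·221287/4250 = 24.789

t(1,3)=3.845 V=24.789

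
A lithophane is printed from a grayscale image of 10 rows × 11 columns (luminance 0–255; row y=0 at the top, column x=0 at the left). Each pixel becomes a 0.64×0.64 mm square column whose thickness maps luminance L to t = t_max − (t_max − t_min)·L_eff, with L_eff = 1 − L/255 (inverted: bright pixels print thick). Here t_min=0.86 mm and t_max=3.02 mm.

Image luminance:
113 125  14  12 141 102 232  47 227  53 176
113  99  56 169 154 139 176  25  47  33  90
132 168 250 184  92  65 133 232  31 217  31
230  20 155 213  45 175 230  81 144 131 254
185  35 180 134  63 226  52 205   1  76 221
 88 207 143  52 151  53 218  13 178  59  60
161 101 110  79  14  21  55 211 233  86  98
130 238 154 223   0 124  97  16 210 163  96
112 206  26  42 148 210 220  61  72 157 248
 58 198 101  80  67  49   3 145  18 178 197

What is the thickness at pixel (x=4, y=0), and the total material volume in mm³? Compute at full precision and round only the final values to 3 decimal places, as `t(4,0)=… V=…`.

span = t_max - t_min = 3.02 - 0.86 = 2.160
L(4,0) = 141, L_eff = 1 - 141/255 = 0.447059 (inverted)
t(4,0) = 3.02 - 2.160·0.447059 = 2.054
Σt over all 10·11 pixels = 441721/2125 ≈ 207.8687059
V = pitch²·Σt = 0.64²·441721/2125 = 85.143

t(4,0)=2.054 V=85.143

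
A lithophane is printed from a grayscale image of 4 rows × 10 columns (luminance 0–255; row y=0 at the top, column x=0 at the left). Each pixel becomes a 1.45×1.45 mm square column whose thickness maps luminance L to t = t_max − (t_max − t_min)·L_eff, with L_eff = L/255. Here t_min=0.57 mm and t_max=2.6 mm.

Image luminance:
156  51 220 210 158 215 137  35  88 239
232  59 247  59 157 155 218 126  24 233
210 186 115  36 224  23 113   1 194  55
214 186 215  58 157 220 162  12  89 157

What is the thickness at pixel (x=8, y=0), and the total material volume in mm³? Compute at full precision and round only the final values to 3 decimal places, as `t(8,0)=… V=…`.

t(8,0)=1.899 V=124.160

span = t_max - t_min = 2.6 - 0.57 = 2.030
L(8,0) = 88, L_eff = 88/255 = 0.345098
t(8,0) = 2.6 - 2.030·0.345098 = 1.899
Σt over all 4·10 pixels = 250977/4250 ≈ 59.0534118
V = pitch²·Σt = 1.45²·250977/4250 = 124.160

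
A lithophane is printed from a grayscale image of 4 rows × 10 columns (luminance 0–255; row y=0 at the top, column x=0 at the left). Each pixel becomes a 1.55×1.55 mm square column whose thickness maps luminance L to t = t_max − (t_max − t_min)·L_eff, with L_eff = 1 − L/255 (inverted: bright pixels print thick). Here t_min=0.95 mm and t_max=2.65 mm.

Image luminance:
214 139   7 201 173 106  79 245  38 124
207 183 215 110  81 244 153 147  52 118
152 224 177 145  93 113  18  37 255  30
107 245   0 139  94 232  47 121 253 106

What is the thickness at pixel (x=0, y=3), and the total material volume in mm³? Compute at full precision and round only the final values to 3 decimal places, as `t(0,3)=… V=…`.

span = t_max - t_min = 2.65 - 0.95 = 1.700
L(0,3) = 107, L_eff = 1 - 107/255 = 0.580392 (inverted)
t(0,3) = 2.65 - 1.700·0.580392 = 1.663
Σt over all 4·10 pixels = 74.16
V = pitch²·Σt = 1.55²·74.16 = 178.169

t(0,3)=1.663 V=178.169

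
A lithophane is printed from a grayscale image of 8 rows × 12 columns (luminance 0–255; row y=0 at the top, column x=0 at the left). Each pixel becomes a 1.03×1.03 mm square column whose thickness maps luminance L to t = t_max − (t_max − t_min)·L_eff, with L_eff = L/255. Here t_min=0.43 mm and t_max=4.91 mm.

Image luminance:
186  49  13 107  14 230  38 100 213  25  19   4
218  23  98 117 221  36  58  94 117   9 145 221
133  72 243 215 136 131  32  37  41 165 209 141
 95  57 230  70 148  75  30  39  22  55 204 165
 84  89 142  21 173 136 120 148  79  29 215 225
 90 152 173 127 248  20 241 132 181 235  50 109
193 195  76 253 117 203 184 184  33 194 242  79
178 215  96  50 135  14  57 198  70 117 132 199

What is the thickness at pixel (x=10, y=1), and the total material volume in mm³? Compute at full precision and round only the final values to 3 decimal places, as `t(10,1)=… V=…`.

t(10,1)=2.363 V=281.380

span = t_max - t_min = 4.91 - 0.43 = 4.480
L(10,1) = 145, L_eff = 145/255 = 0.568627
t(10,1) = 4.91 - 4.480·0.568627 = 2.363
Σt over all 8·12 pixels = 563608/2125 ≈ 265.2272941
V = pitch²·Σt = 1.03²·563608/2125 = 281.380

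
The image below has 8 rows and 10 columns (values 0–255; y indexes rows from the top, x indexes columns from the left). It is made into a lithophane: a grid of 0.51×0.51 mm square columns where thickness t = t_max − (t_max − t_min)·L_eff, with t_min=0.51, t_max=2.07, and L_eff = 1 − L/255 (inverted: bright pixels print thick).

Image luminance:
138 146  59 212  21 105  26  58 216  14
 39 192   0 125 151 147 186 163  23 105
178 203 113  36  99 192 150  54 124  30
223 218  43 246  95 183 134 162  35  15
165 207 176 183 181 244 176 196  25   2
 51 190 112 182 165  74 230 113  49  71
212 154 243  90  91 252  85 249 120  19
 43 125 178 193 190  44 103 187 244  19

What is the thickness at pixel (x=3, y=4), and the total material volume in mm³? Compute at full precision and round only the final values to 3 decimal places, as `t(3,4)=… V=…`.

span = t_max - t_min = 2.07 - 0.51 = 1.560
L(3,4) = 183, L_eff = 1 - 183/255 = 0.282353 (inverted)
t(3,4) = 2.07 - 1.560·0.282353 = 1.630
Σt over all 8·10 pixels = 220496/2125 ≈ 103.7628235
V = pitch²·Σt = 0.51²·220496/2125 = 26.989

t(3,4)=1.630 V=26.989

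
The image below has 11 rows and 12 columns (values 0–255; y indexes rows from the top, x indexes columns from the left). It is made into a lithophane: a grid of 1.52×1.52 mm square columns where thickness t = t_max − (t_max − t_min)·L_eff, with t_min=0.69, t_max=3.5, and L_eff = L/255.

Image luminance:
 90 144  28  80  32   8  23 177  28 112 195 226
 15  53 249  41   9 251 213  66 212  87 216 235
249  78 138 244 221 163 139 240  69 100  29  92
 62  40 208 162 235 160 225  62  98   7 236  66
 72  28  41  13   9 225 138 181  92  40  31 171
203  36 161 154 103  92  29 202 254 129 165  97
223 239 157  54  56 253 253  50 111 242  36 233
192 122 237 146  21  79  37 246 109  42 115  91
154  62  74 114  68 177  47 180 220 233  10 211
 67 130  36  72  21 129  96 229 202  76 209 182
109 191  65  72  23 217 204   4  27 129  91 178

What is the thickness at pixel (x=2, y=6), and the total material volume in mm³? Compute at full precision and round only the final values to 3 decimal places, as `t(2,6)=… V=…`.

span = t_max - t_min = 3.5 - 0.69 = 2.810
L(2,6) = 157, L_eff = 157/255 = 0.615686
t(2,6) = 3.5 - 2.810·0.615686 = 1.770
Σt over all 11·12 pixels = 1790902/6375 ≈ 280.9258039
V = pitch²·Σt = 1.52²·1790902/6375 = 649.051

t(2,6)=1.770 V=649.051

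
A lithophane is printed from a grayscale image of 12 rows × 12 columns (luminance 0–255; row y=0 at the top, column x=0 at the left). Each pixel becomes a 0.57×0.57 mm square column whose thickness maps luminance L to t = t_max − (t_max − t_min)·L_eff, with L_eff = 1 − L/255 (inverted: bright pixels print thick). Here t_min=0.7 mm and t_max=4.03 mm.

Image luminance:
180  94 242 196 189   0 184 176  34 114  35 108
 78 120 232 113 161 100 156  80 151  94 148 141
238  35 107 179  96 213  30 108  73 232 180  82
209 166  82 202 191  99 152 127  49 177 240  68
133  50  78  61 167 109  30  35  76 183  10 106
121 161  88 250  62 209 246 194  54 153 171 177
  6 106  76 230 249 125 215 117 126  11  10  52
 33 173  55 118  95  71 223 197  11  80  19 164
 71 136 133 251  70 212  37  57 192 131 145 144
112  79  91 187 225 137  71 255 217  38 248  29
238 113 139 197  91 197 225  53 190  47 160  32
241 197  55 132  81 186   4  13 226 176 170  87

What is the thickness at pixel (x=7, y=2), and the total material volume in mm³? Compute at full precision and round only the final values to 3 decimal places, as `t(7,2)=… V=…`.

t(7,2)=2.110 V=111.093

span = t_max - t_min = 4.03 - 0.7 = 3.330
L(7,2) = 108, L_eff = 1 - 108/255 = 0.576471 (inverted)
t(7,2) = 4.03 - 3.330·0.576471 = 2.110
Σt over all 12·12 pixels = 581283/1700 ≈ 341.9311765
V = pitch²·Σt = 0.57²·581283/1700 = 111.093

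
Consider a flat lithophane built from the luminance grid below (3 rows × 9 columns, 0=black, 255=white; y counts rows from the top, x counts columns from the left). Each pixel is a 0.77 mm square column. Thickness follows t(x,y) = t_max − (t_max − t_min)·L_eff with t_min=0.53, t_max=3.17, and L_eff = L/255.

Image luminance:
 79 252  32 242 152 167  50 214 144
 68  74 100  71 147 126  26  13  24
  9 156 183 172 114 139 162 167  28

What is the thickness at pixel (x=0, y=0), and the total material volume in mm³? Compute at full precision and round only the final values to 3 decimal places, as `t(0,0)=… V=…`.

span = t_max - t_min = 3.17 - 0.53 = 2.640
L(0,0) = 79, L_eff = 79/255 = 0.309804
t(0,0) = 3.17 - 2.640·0.309804 = 2.352
Σt over all 3·9 pixels = 53.382
V = pitch²·Σt = 0.77²·53.382 = 31.650

t(0,0)=2.352 V=31.650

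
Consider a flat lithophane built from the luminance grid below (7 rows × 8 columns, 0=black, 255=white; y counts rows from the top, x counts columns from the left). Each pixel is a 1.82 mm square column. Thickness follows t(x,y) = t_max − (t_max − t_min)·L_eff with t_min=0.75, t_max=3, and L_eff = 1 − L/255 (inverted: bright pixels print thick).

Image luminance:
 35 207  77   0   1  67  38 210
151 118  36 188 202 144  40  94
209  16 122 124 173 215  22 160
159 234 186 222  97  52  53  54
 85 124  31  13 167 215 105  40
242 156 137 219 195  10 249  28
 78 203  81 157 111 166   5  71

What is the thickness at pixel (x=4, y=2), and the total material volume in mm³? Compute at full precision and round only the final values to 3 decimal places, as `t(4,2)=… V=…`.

t(4,2)=2.276 V=331.844

span = t_max - t_min = 3 - 0.75 = 2.250
L(4,2) = 173, L_eff = 1 - 173/255 = 0.321569 (inverted)
t(4,2) = 3 - 2.250·0.321569 = 2.276
Σt over all 7·8 pixels = 17031/170 ≈ 100.1823529
V = pitch²·Σt = 1.82²·17031/170 = 331.844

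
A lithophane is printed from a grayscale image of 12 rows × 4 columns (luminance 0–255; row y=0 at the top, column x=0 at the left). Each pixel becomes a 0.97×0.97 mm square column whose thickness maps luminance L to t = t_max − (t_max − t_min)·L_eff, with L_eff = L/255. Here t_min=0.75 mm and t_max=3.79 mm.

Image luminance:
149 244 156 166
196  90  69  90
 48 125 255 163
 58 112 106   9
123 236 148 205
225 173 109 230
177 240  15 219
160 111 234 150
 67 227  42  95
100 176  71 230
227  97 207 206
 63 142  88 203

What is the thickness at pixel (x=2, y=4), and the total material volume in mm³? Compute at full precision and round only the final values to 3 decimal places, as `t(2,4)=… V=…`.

t(2,4)=2.026 V=92.291

span = t_max - t_min = 3.79 - 0.75 = 3.040
L(2,4) = 148, L_eff = 148/255 = 0.580392
t(2,4) = 3.79 - 3.040·0.580392 = 2.026
Σt over all 12·4 pixels = 208436/2125 ≈ 98.0875294
V = pitch²·Σt = 0.97²·208436/2125 = 92.291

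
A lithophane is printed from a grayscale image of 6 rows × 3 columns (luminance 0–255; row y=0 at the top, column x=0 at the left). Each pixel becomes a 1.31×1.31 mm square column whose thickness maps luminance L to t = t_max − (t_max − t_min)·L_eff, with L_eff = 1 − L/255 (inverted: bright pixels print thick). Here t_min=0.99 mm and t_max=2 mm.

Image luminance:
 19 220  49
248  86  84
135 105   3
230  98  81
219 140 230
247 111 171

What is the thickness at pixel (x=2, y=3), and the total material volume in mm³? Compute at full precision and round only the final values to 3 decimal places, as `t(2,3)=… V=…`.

t(2,3)=1.311 V=47.411

span = t_max - t_min = 2 - 0.99 = 1.010
L(2,3) = 81, L_eff = 1 - 81/255 = 0.682353 (inverted)
t(2,3) = 2 - 1.010·0.682353 = 1.311
Σt over all 6·3 pixels = 352243/12750 ≈ 27.6269020
V = pitch²·Σt = 1.31²·352243/12750 = 47.411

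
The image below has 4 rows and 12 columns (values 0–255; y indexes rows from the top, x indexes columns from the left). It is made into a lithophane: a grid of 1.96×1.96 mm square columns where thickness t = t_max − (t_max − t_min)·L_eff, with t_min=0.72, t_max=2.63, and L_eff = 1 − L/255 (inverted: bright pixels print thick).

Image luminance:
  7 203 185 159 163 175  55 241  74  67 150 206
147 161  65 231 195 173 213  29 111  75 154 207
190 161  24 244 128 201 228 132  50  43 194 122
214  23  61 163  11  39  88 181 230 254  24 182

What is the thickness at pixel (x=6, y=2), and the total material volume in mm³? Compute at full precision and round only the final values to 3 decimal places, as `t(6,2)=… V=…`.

t(6,2)=2.428 V=323.626

span = t_max - t_min = 2.63 - 0.72 = 1.910
L(6,2) = 228, L_eff = 1 - 228/255 = 0.105882 (inverted)
t(6,2) = 2.63 - 1.910·0.105882 = 2.428
Σt over all 4·12 pixels = 716061/8500 ≈ 84.2424706
V = pitch²·Σt = 1.96²·716061/8500 = 323.626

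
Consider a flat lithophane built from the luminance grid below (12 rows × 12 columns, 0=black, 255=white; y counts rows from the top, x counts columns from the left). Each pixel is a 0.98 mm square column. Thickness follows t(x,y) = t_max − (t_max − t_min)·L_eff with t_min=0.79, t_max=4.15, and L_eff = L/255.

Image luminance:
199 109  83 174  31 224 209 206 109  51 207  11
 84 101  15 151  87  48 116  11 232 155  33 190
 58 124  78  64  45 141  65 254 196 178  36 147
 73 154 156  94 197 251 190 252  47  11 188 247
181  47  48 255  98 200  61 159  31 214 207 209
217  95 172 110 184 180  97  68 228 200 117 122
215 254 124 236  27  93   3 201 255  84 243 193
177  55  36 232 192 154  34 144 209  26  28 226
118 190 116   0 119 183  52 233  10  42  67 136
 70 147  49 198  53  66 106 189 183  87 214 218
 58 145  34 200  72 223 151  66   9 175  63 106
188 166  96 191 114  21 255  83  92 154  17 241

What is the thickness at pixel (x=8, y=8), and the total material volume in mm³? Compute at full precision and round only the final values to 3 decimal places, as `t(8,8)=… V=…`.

span = t_max - t_min = 4.15 - 0.79 = 3.360
L(8,8) = 10, L_eff = 10/255 = 0.039216
t(8,8) = 4.15 - 3.360·0.039216 = 4.018
Σt over all 12·12 pixels = 743808/2125 ≈ 350.0272941
V = pitch²·Σt = 0.98²·743808/2125 = 336.166

t(8,8)=4.018 V=336.166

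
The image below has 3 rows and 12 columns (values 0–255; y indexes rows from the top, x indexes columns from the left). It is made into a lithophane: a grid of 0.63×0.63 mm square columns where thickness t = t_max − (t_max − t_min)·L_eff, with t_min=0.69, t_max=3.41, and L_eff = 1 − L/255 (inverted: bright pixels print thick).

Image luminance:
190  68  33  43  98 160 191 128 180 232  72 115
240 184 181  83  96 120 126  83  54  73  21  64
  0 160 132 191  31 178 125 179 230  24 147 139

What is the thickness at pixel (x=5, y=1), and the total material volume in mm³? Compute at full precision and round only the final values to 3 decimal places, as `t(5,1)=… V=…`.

span = t_max - t_min = 3.41 - 0.69 = 2.720
L(5,1) = 120, L_eff = 1 - 120/255 = 0.529412 (inverted)
t(5,1) = 3.41 - 2.720·0.529412 = 1.970
Σt over all 3·12 pixels = 71.464
V = pitch²·Σt = 0.63²·71.464 = 28.364

t(5,1)=1.970 V=28.364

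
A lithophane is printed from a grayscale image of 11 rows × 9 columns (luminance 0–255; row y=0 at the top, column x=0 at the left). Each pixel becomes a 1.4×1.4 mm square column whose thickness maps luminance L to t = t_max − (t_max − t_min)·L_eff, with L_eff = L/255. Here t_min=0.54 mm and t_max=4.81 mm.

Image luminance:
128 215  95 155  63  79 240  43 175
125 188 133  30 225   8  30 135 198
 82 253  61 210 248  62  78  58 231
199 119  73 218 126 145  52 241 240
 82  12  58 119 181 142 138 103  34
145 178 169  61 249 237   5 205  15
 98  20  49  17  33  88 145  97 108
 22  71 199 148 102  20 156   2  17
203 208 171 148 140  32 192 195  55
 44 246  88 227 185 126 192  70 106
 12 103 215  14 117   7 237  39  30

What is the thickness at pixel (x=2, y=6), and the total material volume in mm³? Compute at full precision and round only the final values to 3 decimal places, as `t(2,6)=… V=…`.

t(2,6)=3.989 V=543.164

span = t_max - t_min = 4.81 - 0.54 = 4.270
L(2,6) = 49, L_eff = 49/255 = 0.192157
t(2,6) = 4.81 - 4.270·0.192157 = 3.989
Σt over all 11·9 pixels = 7066669/25500 ≈ 277.1242745
V = pitch²·Σt = 1.4²·7066669/25500 = 543.164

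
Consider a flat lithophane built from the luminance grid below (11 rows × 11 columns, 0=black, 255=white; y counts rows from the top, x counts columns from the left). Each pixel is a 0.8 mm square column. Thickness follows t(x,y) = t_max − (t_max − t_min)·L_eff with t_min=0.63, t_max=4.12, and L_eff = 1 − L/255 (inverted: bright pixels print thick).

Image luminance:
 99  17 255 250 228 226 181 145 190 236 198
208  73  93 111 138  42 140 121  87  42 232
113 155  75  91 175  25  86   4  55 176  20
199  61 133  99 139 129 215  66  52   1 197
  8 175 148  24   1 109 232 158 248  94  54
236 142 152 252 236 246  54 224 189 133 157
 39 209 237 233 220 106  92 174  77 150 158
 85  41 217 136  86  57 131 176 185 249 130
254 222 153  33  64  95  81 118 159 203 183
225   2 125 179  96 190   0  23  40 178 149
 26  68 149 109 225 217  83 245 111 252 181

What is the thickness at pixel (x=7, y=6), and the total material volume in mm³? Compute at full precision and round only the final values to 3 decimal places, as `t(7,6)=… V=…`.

t(7,6)=3.011 V=193.104

span = t_max - t_min = 4.12 - 0.63 = 3.490
L(7,6) = 174, L_eff = 1 - 174/255 = 0.317647 (inverted)
t(7,6) = 4.12 - 3.490·0.317647 = 3.011
Σt over all 11·11 pixels = 2564663/8500 ≈ 301.7250588
V = pitch²·Σt = 0.8²·2564663/8500 = 193.104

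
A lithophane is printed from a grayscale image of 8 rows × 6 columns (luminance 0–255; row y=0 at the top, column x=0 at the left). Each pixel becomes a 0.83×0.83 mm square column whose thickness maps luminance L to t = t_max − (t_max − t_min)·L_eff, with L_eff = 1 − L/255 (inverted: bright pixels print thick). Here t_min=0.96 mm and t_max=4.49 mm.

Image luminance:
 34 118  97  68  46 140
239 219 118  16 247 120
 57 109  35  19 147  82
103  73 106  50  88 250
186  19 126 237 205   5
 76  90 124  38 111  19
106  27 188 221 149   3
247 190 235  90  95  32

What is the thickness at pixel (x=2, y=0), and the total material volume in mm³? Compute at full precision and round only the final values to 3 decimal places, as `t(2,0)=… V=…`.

t(2,0)=2.303 V=83.242

span = t_max - t_min = 4.49 - 0.96 = 3.530
L(2,0) = 97, L_eff = 1 - 97/255 = 0.619608 (inverted)
t(2,0) = 4.49 - 3.530·0.619608 = 2.303
Σt over all 8·6 pixels = 51354/425 ≈ 120.8329412
V = pitch²·Σt = 0.83²·51354/425 = 83.242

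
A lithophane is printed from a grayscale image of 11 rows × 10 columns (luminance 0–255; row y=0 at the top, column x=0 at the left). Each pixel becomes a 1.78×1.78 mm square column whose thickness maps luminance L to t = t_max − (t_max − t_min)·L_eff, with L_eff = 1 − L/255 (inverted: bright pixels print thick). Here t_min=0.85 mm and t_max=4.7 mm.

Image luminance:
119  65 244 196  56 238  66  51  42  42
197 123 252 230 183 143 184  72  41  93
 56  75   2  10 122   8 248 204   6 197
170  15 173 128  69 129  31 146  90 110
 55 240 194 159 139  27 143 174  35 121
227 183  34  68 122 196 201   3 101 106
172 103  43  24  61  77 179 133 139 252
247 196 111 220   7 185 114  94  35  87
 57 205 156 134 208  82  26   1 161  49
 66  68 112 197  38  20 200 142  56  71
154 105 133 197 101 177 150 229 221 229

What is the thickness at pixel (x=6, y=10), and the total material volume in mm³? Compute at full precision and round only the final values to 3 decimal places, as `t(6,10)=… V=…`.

t(6,10)=3.115 V=936.204

span = t_max - t_min = 4.7 - 0.85 = 3.850
L(6,10) = 150, L_eff = 1 - 150/255 = 0.411765 (inverted)
t(6,10) = 4.7 - 3.850·0.411765 = 3.115
Σt over all 11·10 pixels = 376739/1275 ≈ 295.4815686
V = pitch²·Σt = 1.78²·376739/1275 = 936.204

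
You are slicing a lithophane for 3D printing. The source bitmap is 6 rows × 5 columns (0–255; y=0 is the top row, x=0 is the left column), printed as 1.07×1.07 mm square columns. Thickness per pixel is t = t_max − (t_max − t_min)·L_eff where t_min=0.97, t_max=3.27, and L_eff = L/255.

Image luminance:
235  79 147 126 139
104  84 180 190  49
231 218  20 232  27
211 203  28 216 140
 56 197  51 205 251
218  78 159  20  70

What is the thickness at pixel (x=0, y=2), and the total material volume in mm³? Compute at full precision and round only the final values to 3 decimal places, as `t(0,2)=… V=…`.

t(0,2)=1.186 V=69.315

span = t_max - t_min = 3.27 - 0.97 = 2.300
L(0,2) = 231, L_eff = 231/255 = 0.905882
t(0,2) = 3.27 - 2.300·0.905882 = 1.186
Σt over all 6·5 pixels = 51461/850 ≈ 60.5423529
V = pitch²·Σt = 1.07²·51461/850 = 69.315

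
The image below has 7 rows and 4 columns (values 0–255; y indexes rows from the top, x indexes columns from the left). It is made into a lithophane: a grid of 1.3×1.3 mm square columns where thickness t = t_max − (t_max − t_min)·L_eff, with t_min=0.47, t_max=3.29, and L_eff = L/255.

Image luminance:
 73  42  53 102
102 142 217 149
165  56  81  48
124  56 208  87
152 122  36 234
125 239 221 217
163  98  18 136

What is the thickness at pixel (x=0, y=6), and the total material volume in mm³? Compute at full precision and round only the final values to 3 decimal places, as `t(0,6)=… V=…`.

t(0,6)=1.487 V=90.905

span = t_max - t_min = 3.29 - 0.47 = 2.820
L(0,6) = 163, L_eff = 163/255 = 0.639216
t(0,6) = 3.29 - 2.820·0.639216 = 1.487
Σt over all 7·4 pixels = 114304/2125 ≈ 53.7901176
V = pitch²·Σt = 1.3²·114304/2125 = 90.905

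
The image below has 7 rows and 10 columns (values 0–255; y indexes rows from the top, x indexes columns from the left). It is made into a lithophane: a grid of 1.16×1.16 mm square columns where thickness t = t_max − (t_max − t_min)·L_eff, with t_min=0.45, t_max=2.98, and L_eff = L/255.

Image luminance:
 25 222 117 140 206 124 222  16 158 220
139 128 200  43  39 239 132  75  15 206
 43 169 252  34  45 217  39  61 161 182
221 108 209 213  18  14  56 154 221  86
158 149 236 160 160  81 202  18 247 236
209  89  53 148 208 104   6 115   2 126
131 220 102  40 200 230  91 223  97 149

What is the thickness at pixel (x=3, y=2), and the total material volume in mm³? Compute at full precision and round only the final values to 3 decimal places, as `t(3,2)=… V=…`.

t(3,2)=2.643 V=155.745

span = t_max - t_min = 2.98 - 0.45 = 2.530
L(3,2) = 34, L_eff = 34/255 = 0.133333
t(3,2) = 2.98 - 2.530·0.133333 = 2.643
Σt over all 7·10 pixels = 2951473/25500 ≈ 115.7440392
V = pitch²·Σt = 1.16²·2951473/25500 = 155.745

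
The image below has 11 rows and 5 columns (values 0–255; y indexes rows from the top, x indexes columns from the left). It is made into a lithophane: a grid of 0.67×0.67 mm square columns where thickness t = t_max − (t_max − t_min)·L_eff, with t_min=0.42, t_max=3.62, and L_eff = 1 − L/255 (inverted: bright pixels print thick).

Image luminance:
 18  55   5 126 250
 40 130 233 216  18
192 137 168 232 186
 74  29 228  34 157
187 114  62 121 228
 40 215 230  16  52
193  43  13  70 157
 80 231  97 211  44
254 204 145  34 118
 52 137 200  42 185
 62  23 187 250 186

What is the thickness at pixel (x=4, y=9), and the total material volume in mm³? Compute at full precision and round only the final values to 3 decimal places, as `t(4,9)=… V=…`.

span = t_max - t_min = 3.62 - 0.42 = 3.200
L(4,9) = 185, L_eff = 1 - 185/255 = 0.274510 (inverted)
t(4,9) = 3.62 - 3.200·0.274510 = 2.742
Σt over all 11·5 pixels = 94419/850 ≈ 111.0811765
V = pitch²·Σt = 0.67²·94419/850 = 49.864

t(4,9)=2.742 V=49.864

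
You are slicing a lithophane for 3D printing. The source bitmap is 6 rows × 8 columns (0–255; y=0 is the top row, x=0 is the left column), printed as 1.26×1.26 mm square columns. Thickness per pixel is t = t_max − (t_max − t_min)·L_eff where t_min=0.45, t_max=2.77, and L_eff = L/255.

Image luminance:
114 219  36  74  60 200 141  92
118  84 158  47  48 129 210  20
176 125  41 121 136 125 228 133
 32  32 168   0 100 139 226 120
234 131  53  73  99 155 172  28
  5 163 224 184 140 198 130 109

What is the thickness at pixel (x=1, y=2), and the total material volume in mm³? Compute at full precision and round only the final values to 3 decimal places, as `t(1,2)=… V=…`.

span = t_max - t_min = 2.77 - 0.45 = 2.320
L(1,2) = 125, L_eff = 125/255 = 0.490196
t(1,2) = 2.77 - 2.320·0.490196 = 1.633
Σt over all 6·8 pixels = 102824/1275 ≈ 80.6462745
V = pitch²·Σt = 1.26²·102824/1275 = 128.034

t(1,2)=1.633 V=128.034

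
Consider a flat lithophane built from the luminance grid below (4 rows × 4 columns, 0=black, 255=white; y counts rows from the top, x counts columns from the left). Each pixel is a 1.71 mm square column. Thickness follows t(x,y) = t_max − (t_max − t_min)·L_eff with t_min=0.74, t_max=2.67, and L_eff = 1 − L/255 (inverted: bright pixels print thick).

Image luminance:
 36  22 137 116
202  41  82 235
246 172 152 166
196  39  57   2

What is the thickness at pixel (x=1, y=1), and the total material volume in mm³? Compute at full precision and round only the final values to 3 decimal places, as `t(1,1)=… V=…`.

t(1,1)=1.050 V=76.693

span = t_max - t_min = 2.67 - 0.74 = 1.930
L(1,1) = 41, L_eff = 1 - 41/255 = 0.839216 (inverted)
t(1,1) = 2.67 - 1.930·0.839216 = 1.050
Σt over all 4·4 pixels = 668813/25500 ≈ 26.2279608
V = pitch²·Σt = 1.71²·668813/25500 = 76.693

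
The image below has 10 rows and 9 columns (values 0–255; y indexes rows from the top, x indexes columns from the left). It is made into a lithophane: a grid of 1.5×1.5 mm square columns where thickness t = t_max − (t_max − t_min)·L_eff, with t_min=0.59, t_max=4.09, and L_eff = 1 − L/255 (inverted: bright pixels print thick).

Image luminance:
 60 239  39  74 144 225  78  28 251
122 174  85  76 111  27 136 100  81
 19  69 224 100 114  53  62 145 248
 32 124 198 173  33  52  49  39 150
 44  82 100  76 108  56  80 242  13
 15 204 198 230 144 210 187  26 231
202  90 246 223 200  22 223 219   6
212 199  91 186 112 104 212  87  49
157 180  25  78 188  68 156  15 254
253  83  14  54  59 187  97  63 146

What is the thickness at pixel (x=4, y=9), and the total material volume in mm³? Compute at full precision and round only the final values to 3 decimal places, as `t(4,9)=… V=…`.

span = t_max - t_min = 4.09 - 0.59 = 3.500
L(4,9) = 59, L_eff = 1 - 59/255 = 0.768627 (inverted)
t(4,9) = 4.09 - 3.500·0.768627 = 1.400
Σt over all 10·9 pixels = 103661/510 ≈ 203.2568627
V = pitch²·Σt = 1.5²·103661/510 = 457.328

t(4,9)=1.400 V=457.328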